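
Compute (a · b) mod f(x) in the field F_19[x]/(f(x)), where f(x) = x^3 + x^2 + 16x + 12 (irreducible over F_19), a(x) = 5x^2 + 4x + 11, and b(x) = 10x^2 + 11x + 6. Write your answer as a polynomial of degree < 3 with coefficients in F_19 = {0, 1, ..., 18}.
a · b ≡ 4x^2 + 3x + 1 (mod f(x))

Multiply in F_19[x]: a(x)·b(x) = (5x^2 + 4x + 11)·(10x^2 + 11x + 6) = 12x^4 + 13x^2 + 12x + 9. This has degree ≥ 3, so divide by f(x) over F_19: 12x^4 + 13x^2 + 12x + 9 = (12x + 7)·(x^3 + x^2 + 16x + 12) + (4x^2 + 3x + 1). Hence a·b ≡ 4x^2 + 3x + 1 (mod f). (F_19[x]/(f) is a field with 19^3 = 6859 elements since f is irreducible of degree 3.)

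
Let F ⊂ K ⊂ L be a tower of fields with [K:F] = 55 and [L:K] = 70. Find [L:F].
[L:F] = 3850

The tower law says that for any tower of field extensions F ⊂ K ⊂ L with finite degrees, [L:F] = [L:K] · [K:F]. Here this gives [L:F] = 70 · 55 = 3850.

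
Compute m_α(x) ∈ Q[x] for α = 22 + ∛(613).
m_α(x) = x^3 - 66x^2 + 1452x - 11261

Set β = α - 22 = ∛(613), so β^3 = 613. Then (α - 22)^3 - 613 = 0, i.e. α is a root of g(x) = (x - 22)^3 - 613 = x^3 - 66x^2 + 1452x - 11261. Since g(x) = h(x - 22) where h(x) = x^3 - 613, and h is irreducible over Q (because 613 is not a perfect cube, so h has no rational root, and a monic cubic with no rational root is irreducible), g is also irreducible (irreducibility is preserved under the substitution x → x - 22). Hence m_α(x) = x^3 - 66x^2 + 1452x - 11261.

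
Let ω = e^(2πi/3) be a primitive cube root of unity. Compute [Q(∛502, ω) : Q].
[Q(∛502, ω) : Q] = 6

[Q(∛502):Q] = 3 (min poly x^3 - 502, irreducible since 502 is not a perfect cube). [Q(ω):Q] = 2 (min poly x^2 + x + 1). Since Q(∛502) ⊂ R and ω ∉ R, we have ω ∉ Q(∛502), so x^2 + x + 1 remains irreducible over Q(∛502) and [Q(∛502, ω) : Q(∛502)] = 2. By the tower law, [Q(∛502, ω) : Q] = 3 · 2 = 6. (In fact Q(∛502, ω) is the splitting field of x^3 - 502 over Q.)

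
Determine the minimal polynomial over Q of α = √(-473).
m_α(x) = x^2 + 473

α satisfies α^2 + 473 = 0, so x^2 + 473 annihilates α. Since d = -473 is squarefree and ≠ 1, it is not a perfect square in Q, so x^2 + 473 has no rational root and is therefore irreducible over Q (a degree-2 polynomial over a field is irreducible iff it has no root). Hence m_α(x) = x^2 + 473.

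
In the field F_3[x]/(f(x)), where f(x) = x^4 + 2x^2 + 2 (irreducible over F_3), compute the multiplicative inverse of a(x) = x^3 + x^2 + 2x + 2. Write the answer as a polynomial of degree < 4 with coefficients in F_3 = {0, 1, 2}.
a(x)^(-1) ≡ x^3 + 2x^2 + x + 2 (mod f(x))

Since f is irreducible over F_3, F_3[x]/(f) is a field and a(x) ≠ 0 has an inverse. Apply the extended Euclidean algorithm to f(x) and a(x) in F_3[x]: f(x) = (x + 2)·a(x) + (x^2 + 1);  a(x) = (x + 1)·(x^2 + 1) + (x + 1);  (x^2 + 1) = (x + 2)·(x + 1) + (2). The last nonzero remainder is the constant 2 = gcd(f, a) in F_3. Back-substituting through the division chain expresses 2 = s(x)·a(x) + t(x)·f(x) with s(x) ≡ 2x^3 + x^2 + 2x + 1 (mod f), so (2x^3 + x^2 + 2x + 1)·a(x) ≡ 2 (mod f). Multiplying by 2^(-1) ≡ 2 in F_3 gives a(x)^(-1) ≡ 2·(2x^3 + x^2 + 2x + 1) ≡ x^3 + 2x^2 + x + 2 (mod f). Check: (x^3 + x^2 + 2x + 2)·(x^3 + 2x^2 + x + 2) = x^6 + 2x^4 + 2x^2 + 1 ≡ 1 (mod x^4 + 2x^2 + 2).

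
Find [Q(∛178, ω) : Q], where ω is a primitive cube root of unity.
[Q(∛178, ω) : Q] = 6

[Q(∛178):Q] = 3 (min poly x^3 - 178, irreducible since 178 is not a perfect cube). [Q(ω):Q] = 2 (min poly x^2 + x + 1). Since Q(∛178) ⊂ R and ω ∉ R, we have ω ∉ Q(∛178), so x^2 + x + 1 remains irreducible over Q(∛178) and [Q(∛178, ω) : Q(∛178)] = 2. By the tower law, [Q(∛178, ω) : Q] = 3 · 2 = 6. (In fact Q(∛178, ω) is the splitting field of x^3 - 178 over Q.)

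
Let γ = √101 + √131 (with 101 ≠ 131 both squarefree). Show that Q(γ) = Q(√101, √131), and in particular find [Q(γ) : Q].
[Q(γ) : Q] = 4 (equivalently, Q(γ) = Q(√101, √131))

Obviously Q(γ) ⊆ Q(√101, √131), and [Q(√101, √131):Q] = 4 (since 101, 131 are distinct squarefree integers > 1 with 13231 not a perfect square). To show equality we compute the minimal polynomial of γ. From γ = √101 + √131: γ^2 = 101 + 2√(13231) + 131 = 232 + 2√(13231), so γ^2 - 232 = 2√(13231); squaring, (γ^2 - 232)^2 = 4·13231, i.e. γ^4 - 464γ^2 + 53824 - 52924 = 0, i.e. γ^4 - 464γ^2 + 900 = 0. So γ is a root of x^4 - 464x^2 + 900. This polynomial is irreducible over Q: it has no rational root (each ±√101 ± √131 is irrational), and any factorization into two quadratics over Q would force √(13231) ∈ Q (pairing opposite roots) or √101, √131 ∈ Q (other pairings), all impossible. Hence [Q(γ):Q] = 4 = [Q(√101, √131):Q], so Q(γ) = Q(√101, √131).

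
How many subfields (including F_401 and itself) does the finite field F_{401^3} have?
F_{401^3} has 2 subfields

The subfields of F_{p^n} are exactly the fields F_{p^d} for d | n (each is the fixed field of the unique index-d subgroup of Gal(F_{p^n}/F_p) ≅ Z/nZ). The divisors of n = 3 are {1, 3}, giving 2 subfields: F_{401^1}, F_{401^3}.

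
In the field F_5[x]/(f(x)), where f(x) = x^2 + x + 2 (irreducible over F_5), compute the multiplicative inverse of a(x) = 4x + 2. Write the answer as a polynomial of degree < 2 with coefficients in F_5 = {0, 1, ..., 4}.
a(x)^(-1) ≡ 2x + 1 (mod f(x))

Since f is irreducible over F_5, F_5[x]/(f) is a field and a(x) ≠ 0 has an inverse. Apply the extended Euclidean algorithm to f(x) and a(x) in F_5[x]: f(x) = (4x + 2)·a(x) + (3). The last nonzero remainder is the constant 3 = gcd(f, a) in F_5. Back-substituting through the division chain expresses 3 = s(x)·a(x) + t(x)·f(x) with s(x) ≡ x + 3 (mod f), so (x + 3)·a(x) ≡ 3 (mod f). Multiplying by 3^(-1) ≡ 2 in F_5 gives a(x)^(-1) ≡ 2·(x + 3) ≡ 2x + 1 (mod f). Check: (4x + 2)·(2x + 1) = 3x^2 + 3x + 2 ≡ 1 (mod x^2 + x + 2).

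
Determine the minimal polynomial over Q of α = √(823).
m_α(x) = x^2 - 823

α satisfies α^2 - 823 = 0, so x^2 - 823 annihilates α. Since d = 823 is squarefree and ≠ 1, it is not a perfect square in Q, so x^2 - 823 has no rational root and is therefore irreducible over Q (a degree-2 polynomial over a field is irreducible iff it has no root). Hence m_α(x) = x^2 - 823.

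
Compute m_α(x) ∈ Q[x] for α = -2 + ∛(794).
m_α(x) = x^3 + 6x^2 + 12x - 786

Set β = α + 2 = ∛(794), so β^3 = 794. Then (α + 2)^3 - 794 = 0, i.e. α is a root of g(x) = (x + 2)^3 - 794 = x^3 + 6x^2 + 12x - 786. Since g(x) = h(x + 2) where h(x) = x^3 - 794, and h is irreducible over Q (because 794 is not a perfect cube, so h has no rational root, and a monic cubic with no rational root is irreducible), g is also irreducible (irreducibility is preserved under the substitution x → x + 2). Hence m_α(x) = x^3 + 6x^2 + 12x - 786.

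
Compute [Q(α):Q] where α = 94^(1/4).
[Q(α):Q] = 4

α is a root of x^4 - 94. By Eisenstein's criterion at the prime p = 2 (which divides the constant term 94 but p^2 = 4 does not, since 94 is squarefree), x^4 - 94 is irreducible over Q. Hence [Q(α):Q] = 4.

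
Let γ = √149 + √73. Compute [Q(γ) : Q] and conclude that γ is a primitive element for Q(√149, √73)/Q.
[Q(γ) : Q] = 4 (equivalently, Q(γ) = Q(√149, √73))

Obviously Q(γ) ⊆ Q(√149, √73), and [Q(√149, √73):Q] = 4 (since 149, 73 are distinct squarefree integers > 1 with 10877 not a perfect square). To show equality we compute the minimal polynomial of γ. From γ = √149 + √73: γ^2 = 149 + 2√(10877) + 73 = 222 + 2√(10877), so γ^2 - 222 = 2√(10877); squaring, (γ^2 - 222)^2 = 4·10877, i.e. γ^4 - 444γ^2 + 49284 - 43508 = 0, i.e. γ^4 - 444γ^2 + 5776 = 0. So γ is a root of x^4 - 444x^2 + 5776. This polynomial is irreducible over Q: it has no rational root (each ±√149 ± √73 is irrational), and any factorization into two quadratics over Q would force √(10877) ∈ Q (pairing opposite roots) or √149, √73 ∈ Q (other pairings), all impossible. Hence [Q(γ):Q] = 4 = [Q(√149, √73):Q], so Q(γ) = Q(√149, √73).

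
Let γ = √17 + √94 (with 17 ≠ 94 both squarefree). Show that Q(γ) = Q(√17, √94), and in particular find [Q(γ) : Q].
[Q(γ) : Q] = 4 (equivalently, Q(γ) = Q(√17, √94))

Obviously Q(γ) ⊆ Q(√17, √94), and [Q(√17, √94):Q] = 4 (since 17, 94 are distinct squarefree integers > 1 with 1598 not a perfect square). To show equality we compute the minimal polynomial of γ. From γ = √17 + √94: γ^2 = 17 + 2√(1598) + 94 = 111 + 2√(1598), so γ^2 - 111 = 2√(1598); squaring, (γ^2 - 111)^2 = 4·1598, i.e. γ^4 - 222γ^2 + 12321 - 6392 = 0, i.e. γ^4 - 222γ^2 + 5929 = 0. So γ is a root of x^4 - 222x^2 + 5929. This polynomial is irreducible over Q: it has no rational root (each ±√17 ± √94 is irrational), and any factorization into two quadratics over Q would force √(1598) ∈ Q (pairing opposite roots) or √17, √94 ∈ Q (other pairings), all impossible. Hence [Q(γ):Q] = 4 = [Q(√17, √94):Q], so Q(γ) = Q(√17, √94).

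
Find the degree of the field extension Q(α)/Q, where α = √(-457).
[Q(α):Q] = 2

[Q(α):Q] equals the degree of the minimal polynomial of α. Here α^2 = -457 and x^2 + 457 is irreducible (d = -457 is squarefree, ≠ 1, hence not a square), so deg(m_α) = 2. Thus [Q(α):Q] = 2.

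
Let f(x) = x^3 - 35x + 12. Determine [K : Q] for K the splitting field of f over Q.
[K : Q] = 6

By the rational root test, any rational root of the monic integer polynomial f(x) = x^3 - 35x + 12 must be an integer dividing the constant term 12, i.e. one of ±{1, 2, 3, 4, 6, 12}. Evaluating: f(1) = -22, f(-1) = 46, f(2) = -50, f(-2) = 74, f(3) = -66, f(-3) = 90, f(4) = -64, f(-4) = 88, f(6) = 18, f(-6) = 6, f(12) = 1320, f(-12) = -1296; none is 0, so f has no rational root and is therefore irreducible over Q (a cubic with no linear factor over a field is irreducible). For an irreducible cubic, the Galois group is A_3 or S_3 according as the discriminant disc(f) = -4a^3 - 27b^2 = -4·(-35)^3 - 27·(12)^2 = 167612 is or is not a square in Q. Here disc(f) = 167612 is not a perfect square in Q, so the Galois group of f over Q is not contained in A_3 and must be all of S_3. The splitting field has degree |S_3| = 6 over Q, so [K : Q] = 6.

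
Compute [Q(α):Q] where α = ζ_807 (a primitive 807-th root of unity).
[Q(α):Q] = 536

The minimal polynomial of ζ_807 over Q is the 807-th cyclotomic polynomial Φ_807(x), which is irreducible over Q and has degree φ(807) = 536. Hence [Q(α):Q] = φ(807) = 536.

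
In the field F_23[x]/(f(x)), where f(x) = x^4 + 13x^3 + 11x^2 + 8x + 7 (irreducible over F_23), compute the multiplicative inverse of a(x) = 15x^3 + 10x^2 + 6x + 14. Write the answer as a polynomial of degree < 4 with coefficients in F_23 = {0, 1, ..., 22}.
a(x)^(-1) ≡ 5x^3 + 2x^2 + 12x + 5 (mod f(x))

Since f is irreducible over F_23, F_23[x]/(f) is a field and a(x) ≠ 0 has an inverse. Apply the extended Euclidean algorithm to f(x) and a(x) in F_23[x]: f(x) = (20x + 9)·a(x) + (8x^2 + 19x + 19);  a(x) = (22x + 18)·(8x^2 + 19x + 19) + (5x + 17);  (8x^2 + 19x + 19) = (20x + 14)·(5x + 17) + (11). The last nonzero remainder is the constant 11 = gcd(f, a) in F_23. Back-substituting through the division chain expresses 11 = s(x)·a(x) + t(x)·f(x) with s(x) ≡ 9x^3 + 22x^2 + 17x + 9 (mod f), so (9x^3 + 22x^2 + 17x + 9)·a(x) ≡ 11 (mod f). Multiplying by 11^(-1) ≡ 21 in F_23 gives a(x)^(-1) ≡ 21·(9x^3 + 22x^2 + 17x + 9) ≡ 5x^3 + 2x^2 + 12x + 5 (mod f). Check: (15x^3 + 10x^2 + 6x + 14)·(5x^3 + 2x^2 + 12x + 5) = 6x^6 + 11x^5 + x^3 + 12x^2 + 14x + 1 ≡ 1 (mod x^4 + 13x^3 + 11x^2 + 8x + 7).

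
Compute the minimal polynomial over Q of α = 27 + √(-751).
m_α(x) = x^2 - 54x + 1480

From α - 27 = √(-751), squaring gives (α - 27)^2 = -751, i.e. α^2 - 54α + 729 = -751, so α^2 - 54α + 1480 = 0. The discriminant of x^2 - 54x + 1480 is (-54)^2 - 4·(1480) = 2916 - 5920 = -3004, and 4·(-751) is not a perfect square in Q since -751 is squarefree and ≠ 1. Hence x^2 - 54x + 1480 is irreducible over Q and is the minimal polynomial of α.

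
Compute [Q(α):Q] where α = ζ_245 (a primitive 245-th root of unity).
[Q(α):Q] = 168

The minimal polynomial of ζ_245 over Q is the 245-th cyclotomic polynomial Φ_245(x), which is irreducible over Q and has degree φ(245) = 168. Hence [Q(α):Q] = φ(245) = 168.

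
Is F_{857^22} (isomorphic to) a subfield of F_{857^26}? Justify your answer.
No: F_{857^22} is not a subfield of F_{857^26}

F_{p^m} embeds in F_{p^n} iff m | n. Here 22 ∤ 26 (since 26 = 1·22 + 4 with remainder 4 ≠ 0), so F_{857^22} is not a subfield of F_{857^26}. Equivalently: if it were, the tower law would give 22 = [F_{857^22}:F_857] dividing [F_{857^26}:F_857] = 26, contradiction.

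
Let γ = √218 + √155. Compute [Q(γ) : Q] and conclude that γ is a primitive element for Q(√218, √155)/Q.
[Q(γ) : Q] = 4 (equivalently, Q(γ) = Q(√218, √155))

Obviously Q(γ) ⊆ Q(√218, √155), and [Q(√218, √155):Q] = 4 (since 218, 155 are distinct squarefree integers > 1 with 33790 not a perfect square). To show equality we compute the minimal polynomial of γ. From γ = √218 + √155: γ^2 = 218 + 2√(33790) + 155 = 373 + 2√(33790), so γ^2 - 373 = 2√(33790); squaring, (γ^2 - 373)^2 = 4·33790, i.e. γ^4 - 746γ^2 + 139129 - 135160 = 0, i.e. γ^4 - 746γ^2 + 3969 = 0. So γ is a root of x^4 - 746x^2 + 3969. This polynomial is irreducible over Q: it has no rational root (each ±√218 ± √155 is irrational), and any factorization into two quadratics over Q would force √(33790) ∈ Q (pairing opposite roots) or √218, √155 ∈ Q (other pairings), all impossible. Hence [Q(γ):Q] = 4 = [Q(√218, √155):Q], so Q(γ) = Q(√218, √155).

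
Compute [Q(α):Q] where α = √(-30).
[Q(α):Q] = 2

[Q(α):Q] equals the degree of the minimal polynomial of α. Here α^2 = -30 and x^2 + 30 is irreducible (d = -30 is squarefree, ≠ 1, hence not a square), so deg(m_α) = 2. Thus [Q(α):Q] = 2.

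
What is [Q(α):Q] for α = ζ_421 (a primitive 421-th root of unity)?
[Q(α):Q] = 420

The minimal polynomial of ζ_421 over Q is the 421-th cyclotomic polynomial Φ_421(x), which is irreducible over Q and has degree φ(421) = 420. Hence [Q(α):Q] = φ(421) = 420.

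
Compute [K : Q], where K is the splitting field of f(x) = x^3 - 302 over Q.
[K : Q] = 6

The roots of x^3 - 302 are ∛302, ω∛302, ω^2∛302 where ω = e^(2πi/3) is a primitive cube root of unity, so K = Q(∛302, ω). Now [Q(∛302):Q] = 3 (since 302 is not a perfect cube, x^3 - 302 is irreducible) and [Q(ω):Q] = 2. Both 2 and 3 divide [K:Q], and [K:Q] ≤ 3·2 = 6, so [K:Q] = 6. (Equivalently: Q(∛302) ⊂ R but ω ∉ R, so [K : Q(∛302)] = 2.)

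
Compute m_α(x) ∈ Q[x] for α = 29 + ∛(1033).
m_α(x) = x^3 - 87x^2 + 2523x - 25422

Set β = α - 29 = ∛(1033), so β^3 = 1033. Then (α - 29)^3 - 1033 = 0, i.e. α is a root of g(x) = (x - 29)^3 - 1033 = x^3 - 87x^2 + 2523x - 25422. Since g(x) = h(x - 29) where h(x) = x^3 - 1033, and h is irreducible over Q (because 1033 is not a perfect cube, so h has no rational root, and a monic cubic with no rational root is irreducible), g is also irreducible (irreducibility is preserved under the substitution x → x - 29). Hence m_α(x) = x^3 - 87x^2 + 2523x - 25422.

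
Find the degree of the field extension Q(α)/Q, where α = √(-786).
[Q(α):Q] = 2

[Q(α):Q] equals the degree of the minimal polynomial of α. Here α^2 = -786 and x^2 + 786 is irreducible (d = -786 is squarefree, ≠ 1, hence not a square), so deg(m_α) = 2. Thus [Q(α):Q] = 2.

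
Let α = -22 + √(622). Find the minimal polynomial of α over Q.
m_α(x) = x^2 + 44x - 138

From α + 22 = √(622), squaring gives (α + 22)^2 = 622, i.e. α^2 + 44α + 484 = 622, so α^2 + 44α - 138 = 0. The discriminant of x^2 + 44x - 138 is (44)^2 - 4·(-138) = 1936 + 552 = 2488, and 4·(622) is not a perfect square in Q since 622 is squarefree and ≠ 1. Hence x^2 + 44x - 138 is irreducible over Q and is the minimal polynomial of α.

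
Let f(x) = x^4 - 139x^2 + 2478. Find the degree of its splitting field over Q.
[K : Q] = 4

Solving the quadratic in x^2: x^2 = (139 ± √(139^2 - 4·2478))/2 = (139 ± √9409)/2 = (139 ± 97)/2, giving x^2 = 21 or x^2 = 118. So f(x) = (x^2 - 21)(x^2 - 118) and the roots of f are ±√21, ±√118. Hence the splitting field is K = Q(√21, √118). Since 21 and 118 are distinct squarefree integers > 1, their product 2478 is not a perfect square, so √118 ∉ Q(√21). By the tower law [K:Q] = [Q(√21,√118):Q(√21)] · [Q(√21):Q] = 2 · 2 = 4.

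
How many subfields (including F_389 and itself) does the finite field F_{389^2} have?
F_{389^2} has 2 subfields

The subfields of F_{p^n} are exactly the fields F_{p^d} for d | n (each is the fixed field of the unique index-d subgroup of Gal(F_{p^n}/F_p) ≅ Z/nZ). The divisors of n = 2 are {1, 2}, giving 2 subfields: F_{389^1}, F_{389^2}.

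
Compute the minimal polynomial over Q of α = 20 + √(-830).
m_α(x) = x^2 - 40x + 1230

From α - 20 = √(-830), squaring gives (α - 20)^2 = -830, i.e. α^2 - 40α + 400 = -830, so α^2 - 40α + 1230 = 0. The discriminant of x^2 - 40x + 1230 is (-40)^2 - 4·(1230) = 1600 - 4920 = -3320, and 4·(-830) is not a perfect square in Q since -830 is squarefree and ≠ 1. Hence x^2 - 40x + 1230 is irreducible over Q and is the minimal polynomial of α.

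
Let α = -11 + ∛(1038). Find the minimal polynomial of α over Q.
m_α(x) = x^3 + 33x^2 + 363x + 293

Set β = α + 11 = ∛(1038), so β^3 = 1038. Then (α + 11)^3 - 1038 = 0, i.e. α is a root of g(x) = (x + 11)^3 - 1038 = x^3 + 33x^2 + 363x + 293. Since g(x) = h(x + 11) where h(x) = x^3 - 1038, and h is irreducible over Q (because 1038 is not a perfect cube, so h has no rational root, and a monic cubic with no rational root is irreducible), g is also irreducible (irreducibility is preserved under the substitution x → x + 11). Hence m_α(x) = x^3 + 33x^2 + 363x + 293.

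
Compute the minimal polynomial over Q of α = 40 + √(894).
m_α(x) = x^2 - 80x + 706

From α - 40 = √(894), squaring gives (α - 40)^2 = 894, i.e. α^2 - 80α + 1600 = 894, so α^2 - 80α + 706 = 0. The discriminant of x^2 - 80x + 706 is (-80)^2 - 4·(706) = 6400 - 2824 = 3576, and 4·(894) is not a perfect square in Q since 894 is squarefree and ≠ 1. Hence x^2 - 80x + 706 is irreducible over Q and is the minimal polynomial of α.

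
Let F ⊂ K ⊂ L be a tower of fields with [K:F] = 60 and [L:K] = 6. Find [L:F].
[L:F] = 360

The tower law says that for any tower of field extensions F ⊂ K ⊂ L with finite degrees, [L:F] = [L:K] · [K:F]. Here this gives [L:F] = 6 · 60 = 360.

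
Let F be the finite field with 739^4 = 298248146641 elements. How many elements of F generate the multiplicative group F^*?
There are φ(298248146640) = 75495628800 primitive elements

F_q^* is cyclic of order q - 1 = 298248146640. A cyclic group of order m has exactly φ(m) generators. Here m = 298248146640 = 2^4 · 3^2 · 5 · 37 · 41 · 273061, so the number of primitive elements is φ(298248146640) = 75495628800.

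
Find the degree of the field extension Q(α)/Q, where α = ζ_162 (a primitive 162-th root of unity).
[Q(α):Q] = 54

The minimal polynomial of ζ_162 over Q is the 162-th cyclotomic polynomial Φ_162(x), which is irreducible over Q and has degree φ(162) = 54. Hence [Q(α):Q] = φ(162) = 54.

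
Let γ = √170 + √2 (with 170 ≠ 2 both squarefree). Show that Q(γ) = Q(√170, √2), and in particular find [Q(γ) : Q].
[Q(γ) : Q] = 4 (equivalently, Q(γ) = Q(√170, √2))

Obviously Q(γ) ⊆ Q(√170, √2), and [Q(√170, √2):Q] = 4 (since 170, 2 are distinct squarefree integers > 1 with 340 not a perfect square). To show equality we compute the minimal polynomial of γ. From γ = √170 + √2: γ^2 = 170 + 2√(340) + 2 = 172 + 2√(340), so γ^2 - 172 = 2√(340); squaring, (γ^2 - 172)^2 = 4·340, i.e. γ^4 - 344γ^2 + 29584 - 1360 = 0, i.e. γ^4 - 344γ^2 + 28224 = 0. So γ is a root of x^4 - 344x^2 + 28224. This polynomial is irreducible over Q: it has no rational root (each ±√170 ± √2 is irrational), and any factorization into two quadratics over Q would force √(340) ∈ Q (pairing opposite roots) or √170, √2 ∈ Q (other pairings), all impossible. Hence [Q(γ):Q] = 4 = [Q(√170, √2):Q], so Q(γ) = Q(√170, √2).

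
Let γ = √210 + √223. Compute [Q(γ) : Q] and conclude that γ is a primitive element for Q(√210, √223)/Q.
[Q(γ) : Q] = 4 (equivalently, Q(γ) = Q(√210, √223))

Obviously Q(γ) ⊆ Q(√210, √223), and [Q(√210, √223):Q] = 4 (since 210, 223 are distinct squarefree integers > 1 with 46830 not a perfect square). To show equality we compute the minimal polynomial of γ. From γ = √210 + √223: γ^2 = 210 + 2√(46830) + 223 = 433 + 2√(46830), so γ^2 - 433 = 2√(46830); squaring, (γ^2 - 433)^2 = 4·46830, i.e. γ^4 - 866γ^2 + 187489 - 187320 = 0, i.e. γ^4 - 866γ^2 + 169 = 0. So γ is a root of x^4 - 866x^2 + 169. This polynomial is irreducible over Q: it has no rational root (each ±√210 ± √223 is irrational), and any factorization into two quadratics over Q would force √(46830) ∈ Q (pairing opposite roots) or √210, √223 ∈ Q (other pairings), all impossible. Hence [Q(γ):Q] = 4 = [Q(√210, √223):Q], so Q(γ) = Q(√210, √223).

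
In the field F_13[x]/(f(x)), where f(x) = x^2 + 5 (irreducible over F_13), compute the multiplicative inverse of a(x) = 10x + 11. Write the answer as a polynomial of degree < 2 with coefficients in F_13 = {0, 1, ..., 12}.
a(x)^(-1) ≡ 12x + 5 (mod f(x))

Since f is irreducible over F_13, F_13[x]/(f) is a field and a(x) ≠ 0 has an inverse. Apply the extended Euclidean algorithm to f(x) and a(x) in F_13[x]: f(x) = (4x + 6)·a(x) + (4). The last nonzero remainder is the constant 4 = gcd(f, a) in F_13. Back-substituting through the division chain expresses 4 = s(x)·a(x) + t(x)·f(x) with s(x) ≡ 9x + 7 (mod f), so (9x + 7)·a(x) ≡ 4 (mod f). Multiplying by 4^(-1) ≡ 10 in F_13 gives a(x)^(-1) ≡ 10·(9x + 7) ≡ 12x + 5 (mod f). Check: (10x + 11)·(12x + 5) = 3x^2 + 3 ≡ 1 (mod x^2 + 5).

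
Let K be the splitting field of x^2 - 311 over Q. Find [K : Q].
[K : Q] = 2

f(x) = x^2 - 311 factors as (x - √311)(x + √311). The splitting field is K = Q(√311). Since 311 is squarefree and > 1, it is not a perfect square, so x^2 - 311 is irreducible over Q and [Q(√311) : Q] = 2. Hence [K : Q] = 2.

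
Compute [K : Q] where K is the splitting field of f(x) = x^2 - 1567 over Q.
[K : Q] = 2

f(x) = x^2 - 1567 factors as (x - √1567)(x + √1567). The splitting field is K = Q(√1567). Since 1567 is squarefree and > 1, it is not a perfect square, so x^2 - 1567 is irreducible over Q and [Q(√1567) : Q] = 2. Hence [K : Q] = 2.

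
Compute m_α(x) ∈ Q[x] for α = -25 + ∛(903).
m_α(x) = x^3 + 75x^2 + 1875x + 14722

Set β = α + 25 = ∛(903), so β^3 = 903. Then (α + 25)^3 - 903 = 0, i.e. α is a root of g(x) = (x + 25)^3 - 903 = x^3 + 75x^2 + 1875x + 14722. Since g(x) = h(x + 25) where h(x) = x^3 - 903, and h is irreducible over Q (because 903 is not a perfect cube, so h has no rational root, and a monic cubic with no rational root is irreducible), g is also irreducible (irreducibility is preserved under the substitution x → x + 25). Hence m_α(x) = x^3 + 75x^2 + 1875x + 14722.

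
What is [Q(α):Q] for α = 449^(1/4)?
[Q(α):Q] = 4

α is a root of x^4 - 449. By Eisenstein's criterion at the prime p = 449 (which divides the constant term 449 but p^2 = 201601 does not, since 449 is squarefree), x^4 - 449 is irreducible over Q. Hence [Q(α):Q] = 4.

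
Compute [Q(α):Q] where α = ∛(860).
[Q(α):Q] = 3

The minimal polynomial of α is x^3 - 860, irreducible over Q since 860 is not a perfect cube (so x^3 - 860 has no rational root). Hence [Q(α):Q] = deg(m_α) = 3.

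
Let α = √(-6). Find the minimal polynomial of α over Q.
m_α(x) = x^2 + 6

α satisfies α^2 + 6 = 0, so x^2 + 6 annihilates α. Since d = -6 is squarefree and ≠ 1, it is not a perfect square in Q, so x^2 + 6 has no rational root and is therefore irreducible over Q (a degree-2 polynomial over a field is irreducible iff it has no root). Hence m_α(x) = x^2 + 6.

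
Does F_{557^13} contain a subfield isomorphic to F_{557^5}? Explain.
No: F_{557^5} is not a subfield of F_{557^13}

F_{p^m} embeds in F_{p^n} iff m | n. Here 5 ∤ 13 (since 13 = 2·5 + 3 with remainder 3 ≠ 0), so F_{557^5} is not a subfield of F_{557^13}. Equivalently: if it were, the tower law would give 5 = [F_{557^5}:F_557] dividing [F_{557^13}:F_557] = 13, contradiction.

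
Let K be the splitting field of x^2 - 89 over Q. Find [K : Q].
[K : Q] = 2

f(x) = x^2 - 89 factors as (x - √89)(x + √89). The splitting field is K = Q(√89). Since 89 is squarefree and > 1, it is not a perfect square, so x^2 - 89 is irreducible over Q and [Q(√89) : Q] = 2. Hence [K : Q] = 2.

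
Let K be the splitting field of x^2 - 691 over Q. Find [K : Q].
[K : Q] = 2

f(x) = x^2 - 691 factors as (x - √691)(x + √691). The splitting field is K = Q(√691). Since 691 is squarefree and > 1, it is not a perfect square, so x^2 - 691 is irreducible over Q and [Q(√691) : Q] = 2. Hence [K : Q] = 2.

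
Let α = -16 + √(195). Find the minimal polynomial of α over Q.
m_α(x) = x^2 + 32x + 61

From α + 16 = √(195), squaring gives (α + 16)^2 = 195, i.e. α^2 + 32α + 256 = 195, so α^2 + 32α + 61 = 0. The discriminant of x^2 + 32x + 61 is (32)^2 - 4·(61) = 1024 - 244 = 780, and 4·(195) is not a perfect square in Q since 195 is squarefree and ≠ 1. Hence x^2 + 32x + 61 is irreducible over Q and is the minimal polynomial of α.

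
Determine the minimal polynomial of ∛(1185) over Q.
m_α(x) = x^3 - 1185

α satisfies α^3 = 1185, so x^3 - 1185 annihilates α. By the rational root test, a rational root p/q (in lowest terms) of x^3 - 1185 would satisfy p^3 = 1185 q^3, forcing q = 1 and p^3 = 1185; but 1185 is not a perfect cube, contradiction. A monic cubic over Q with no rational root is irreducible (any nontrivial factorization would include a linear factor). Hence x^3 - 1185 is the minimal polynomial of α, and in particular [Q(α):Q] = 3.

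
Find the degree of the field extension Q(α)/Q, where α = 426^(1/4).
[Q(α):Q] = 4

α is a root of x^4 - 426. By Eisenstein's criterion at the prime p = 2 (which divides the constant term 426 but p^2 = 4 does not, since 426 is squarefree), x^4 - 426 is irreducible over Q. Hence [Q(α):Q] = 4.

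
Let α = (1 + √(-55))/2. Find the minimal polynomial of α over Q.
m_α(x) = x^2 - x + 14

From 2α - 1 = √(-55), squaring gives (2α - 1)^2 = -55, i.e. 4α^2 - 4α + 1 = -55, so α^2 - α + (1 + 55)/4 = 0. Since -55 ≡ 1 (mod 4), (1 + 55)/4 = 14 ∈ Z. The polynomial x^2 - x + 14 has discriminant 1 - 4·(14) = -55, which is not a perfect square in Q (d = -55 is squarefree and ≠ 1), so x^2 - x + 14 is irreducible over Q. It is the minimal polynomial of α.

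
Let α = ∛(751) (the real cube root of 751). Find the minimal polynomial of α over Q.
m_α(x) = x^3 - 751

α satisfies α^3 = 751, so x^3 - 751 annihilates α. By the rational root test, a rational root p/q (in lowest terms) of x^3 - 751 would satisfy p^3 = 751 q^3, forcing q = 1 and p^3 = 751; but 751 is not a perfect cube, contradiction. A monic cubic over Q with no rational root is irreducible (any nontrivial factorization would include a linear factor). Hence x^3 - 751 is the minimal polynomial of α, and in particular [Q(α):Q] = 3.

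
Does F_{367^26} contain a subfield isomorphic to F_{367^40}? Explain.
No: F_{367^40} is not a subfield of F_{367^26}

F_{p^m} embeds in F_{p^n} iff m | n. Here 40 ∤ 26 (since 26 = 0·40 + 26 with remainder 26 ≠ 0), so F_{367^40} is not a subfield of F_{367^26}. Equivalently: if it were, the tower law would give 40 = [F_{367^40}:F_367] dividing [F_{367^26}:F_367] = 26, contradiction.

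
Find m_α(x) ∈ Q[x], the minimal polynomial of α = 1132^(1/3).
m_α(x) = x^3 - 1132

α satisfies α^3 = 1132, so x^3 - 1132 annihilates α. By the rational root test, a rational root p/q (in lowest terms) of x^3 - 1132 would satisfy p^3 = 1132 q^3, forcing q = 1 and p^3 = 1132; but 1132 is not a perfect cube, contradiction. A monic cubic over Q with no rational root is irreducible (any nontrivial factorization would include a linear factor). Hence x^3 - 1132 is the minimal polynomial of α, and in particular [Q(α):Q] = 3.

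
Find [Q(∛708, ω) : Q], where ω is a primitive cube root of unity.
[Q(∛708, ω) : Q] = 6

[Q(∛708):Q] = 3 (min poly x^3 - 708, irreducible since 708 is not a perfect cube). [Q(ω):Q] = 2 (min poly x^2 + x + 1). Since Q(∛708) ⊂ R and ω ∉ R, we have ω ∉ Q(∛708), so x^2 + x + 1 remains irreducible over Q(∛708) and [Q(∛708, ω) : Q(∛708)] = 2. By the tower law, [Q(∛708, ω) : Q] = 3 · 2 = 6. (In fact Q(∛708, ω) is the splitting field of x^3 - 708 over Q.)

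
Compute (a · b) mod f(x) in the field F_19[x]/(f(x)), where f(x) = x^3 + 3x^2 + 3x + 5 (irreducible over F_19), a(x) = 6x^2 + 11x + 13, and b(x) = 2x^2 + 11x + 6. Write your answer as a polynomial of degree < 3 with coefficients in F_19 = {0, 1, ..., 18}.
a · b ≡ 10x^2 + 12x + 8 (mod f(x))

Multiply in F_19[x]: a(x)·b(x) = (6x^2 + 11x + 13)·(2x^2 + 11x + 6) = 12x^4 + 12x^3 + 12x^2 + 2. This has degree ≥ 3, so divide by f(x) over F_19: 12x^4 + 12x^3 + 12x^2 + 2 = (12x + 14)·(x^3 + 3x^2 + 3x + 5) + (10x^2 + 12x + 8). Hence a·b ≡ 10x^2 + 12x + 8 (mod f). (F_19[x]/(f) is a field with 19^3 = 6859 elements since f is irreducible of degree 3.)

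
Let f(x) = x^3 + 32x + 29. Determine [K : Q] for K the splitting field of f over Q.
[K : Q] = 6

By the rational root test, any rational root of the monic integer polynomial f(x) = x^3 + 32x + 29 must be an integer dividing the constant term 29, i.e. one of ±{1, 29}. Evaluating: f(1) = 62, f(-1) = -4, f(29) = 25346, f(-29) = -25288; none is 0, so f has no rational root and is therefore irreducible over Q (a cubic with no linear factor over a field is irreducible). For an irreducible cubic, the Galois group is A_3 or S_3 according as the discriminant disc(f) = -4a^3 - 27b^2 = -4·(32)^3 - 27·(29)^2 = -153779 is or is not a square in Q. Here disc(f) = -153779 is not a perfect square in Q, so the Galois group of f over Q is not contained in A_3 and must be all of S_3. The splitting field has degree |S_3| = 6 over Q, so [K : Q] = 6.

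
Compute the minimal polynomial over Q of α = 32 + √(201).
m_α(x) = x^2 - 64x + 823

From α - 32 = √(201), squaring gives (α - 32)^2 = 201, i.e. α^2 - 64α + 1024 = 201, so α^2 - 64α + 823 = 0. The discriminant of x^2 - 64x + 823 is (-64)^2 - 4·(823) = 4096 - 3292 = 804, and 4·(201) is not a perfect square in Q since 201 is squarefree and ≠ 1. Hence x^2 - 64x + 823 is irreducible over Q and is the minimal polynomial of α.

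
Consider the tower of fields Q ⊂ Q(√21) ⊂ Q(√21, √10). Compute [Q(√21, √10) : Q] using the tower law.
[Q(√21, √10) : Q] = 4

[Q(√21):Q] = 2 (min poly x^2 - 21, irreducible since 21 is squarefree > 1). For the top step, suppose √10 ∈ Q(√21), say √10 = c + d√21 with c, d ∈ Q. Squaring: 10 = c^2 + 21d^2 + 2cd√21. Since √21 ∉ Q this forces 2cd = 0. If d = 0 then √10 = c ∈ Q, contradicting 10 squarefree > 1. If c = 0 then 10 = 21d^2, so 21·10 = (21d)^2 is a perfect square in Q — but 21·10 = 210 is not a perfect square (since 21 and 10 are distinct squarefree integers). Contradiction. Hence √10 ∉ Q(√21), so x^2 - 10 stays irreducible over Q(√21) and [Q(√21, √10) : Q(√21)] = 2. By the tower law, [Q(√21, √10) : Q] = 2 · 2 = 4.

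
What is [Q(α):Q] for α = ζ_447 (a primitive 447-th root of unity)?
[Q(α):Q] = 296

The minimal polynomial of ζ_447 over Q is the 447-th cyclotomic polynomial Φ_447(x), which is irreducible over Q and has degree φ(447) = 296. Hence [Q(α):Q] = φ(447) = 296.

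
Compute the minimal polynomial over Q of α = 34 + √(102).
m_α(x) = x^2 - 68x + 1054

From α - 34 = √(102), squaring gives (α - 34)^2 = 102, i.e. α^2 - 68α + 1156 = 102, so α^2 - 68α + 1054 = 0. The discriminant of x^2 - 68x + 1054 is (-68)^2 - 4·(1054) = 4624 - 4216 = 408, and 4·(102) is not a perfect square in Q since 102 is squarefree and ≠ 1. Hence x^2 - 68x + 1054 is irreducible over Q and is the minimal polynomial of α.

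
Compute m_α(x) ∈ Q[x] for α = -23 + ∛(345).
m_α(x) = x^3 + 69x^2 + 1587x + 11822

Set β = α + 23 = ∛(345), so β^3 = 345. Then (α + 23)^3 - 345 = 0, i.e. α is a root of g(x) = (x + 23)^3 - 345 = x^3 + 69x^2 + 1587x + 11822. Since g(x) = h(x + 23) where h(x) = x^3 - 345, and h is irreducible over Q (because 345 is not a perfect cube, so h has no rational root, and a monic cubic with no rational root is irreducible), g is also irreducible (irreducibility is preserved under the substitution x → x + 23). Hence m_α(x) = x^3 + 69x^2 + 1587x + 11822.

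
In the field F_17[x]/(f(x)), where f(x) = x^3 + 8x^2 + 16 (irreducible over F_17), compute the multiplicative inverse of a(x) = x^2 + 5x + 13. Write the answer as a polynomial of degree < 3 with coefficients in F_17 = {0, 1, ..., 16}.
a(x)^(-1) ≡ 10x^2 + 5x + 2 (mod f(x))

Since f is irreducible over F_17, F_17[x]/(f) is a field and a(x) ≠ 0 has an inverse. Apply the extended Euclidean algorithm to f(x) and a(x) in F_17[x]: f(x) = (x + 3)·a(x) + (6x + 11);  a(x) = (3x + 1)·(6x + 11) + (2). The last nonzero remainder is the constant 2 = gcd(f, a) in F_17. Back-substituting through the division chain expresses 2 = s(x)·a(x) + t(x)·f(x) with s(x) ≡ 3x^2 + 10x + 4 (mod f), so (3x^2 + 10x + 4)·a(x) ≡ 2 (mod f). Multiplying by 2^(-1) ≡ 9 in F_17 gives a(x)^(-1) ≡ 9·(3x^2 + 10x + 4) ≡ 10x^2 + 5x + 2 (mod f). Check: (x^2 + 5x + 13)·(10x^2 + 5x + 2) = 10x^4 + 4x^3 + 4x^2 + 7x + 9 ≡ 1 (mod x^3 + 8x^2 + 16).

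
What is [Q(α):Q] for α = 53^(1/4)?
[Q(α):Q] = 4

α is a root of x^4 - 53. By Eisenstein's criterion at the prime p = 53 (which divides the constant term 53 but p^2 = 2809 does not, since 53 is squarefree), x^4 - 53 is irreducible over Q. Hence [Q(α):Q] = 4.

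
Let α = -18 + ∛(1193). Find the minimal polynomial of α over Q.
m_α(x) = x^3 + 54x^2 + 972x + 4639

Set β = α + 18 = ∛(1193), so β^3 = 1193. Then (α + 18)^3 - 1193 = 0, i.e. α is a root of g(x) = (x + 18)^3 - 1193 = x^3 + 54x^2 + 972x + 4639. Since g(x) = h(x + 18) where h(x) = x^3 - 1193, and h is irreducible over Q (because 1193 is not a perfect cube, so h has no rational root, and a monic cubic with no rational root is irreducible), g is also irreducible (irreducibility is preserved under the substitution x → x + 18). Hence m_α(x) = x^3 + 54x^2 + 972x + 4639.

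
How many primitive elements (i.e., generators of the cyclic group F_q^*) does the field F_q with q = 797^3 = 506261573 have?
There are φ(506261572) = 250192800 primitive elements

F_q^* is cyclic of order q - 1 = 506261572. A cyclic group of order m has exactly φ(m) generators. Here m = 506261572 = 2^2 · 157 · 199 · 4051, so the number of primitive elements is φ(506261572) = 250192800.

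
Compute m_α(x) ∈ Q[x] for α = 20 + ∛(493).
m_α(x) = x^3 - 60x^2 + 1200x - 8493

Set β = α - 20 = ∛(493), so β^3 = 493. Then (α - 20)^3 - 493 = 0, i.e. α is a root of g(x) = (x - 20)^3 - 493 = x^3 - 60x^2 + 1200x - 8493. Since g(x) = h(x - 20) where h(x) = x^3 - 493, and h is irreducible over Q (because 493 is not a perfect cube, so h has no rational root, and a monic cubic with no rational root is irreducible), g is also irreducible (irreducibility is preserved under the substitution x → x - 20). Hence m_α(x) = x^3 - 60x^2 + 1200x - 8493.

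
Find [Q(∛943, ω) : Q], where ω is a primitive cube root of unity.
[Q(∛943, ω) : Q] = 6

[Q(∛943):Q] = 3 (min poly x^3 - 943, irreducible since 943 is not a perfect cube). [Q(ω):Q] = 2 (min poly x^2 + x + 1). Since Q(∛943) ⊂ R and ω ∉ R, we have ω ∉ Q(∛943), so x^2 + x + 1 remains irreducible over Q(∛943) and [Q(∛943, ω) : Q(∛943)] = 2. By the tower law, [Q(∛943, ω) : Q] = 3 · 2 = 6. (In fact Q(∛943, ω) is the splitting field of x^3 - 943 over Q.)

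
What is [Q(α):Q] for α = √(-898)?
[Q(α):Q] = 2

[Q(α):Q] equals the degree of the minimal polynomial of α. Here α^2 = -898 and x^2 + 898 is irreducible (d = -898 is squarefree, ≠ 1, hence not a square), so deg(m_α) = 2. Thus [Q(α):Q] = 2.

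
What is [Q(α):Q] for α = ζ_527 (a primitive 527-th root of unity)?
[Q(α):Q] = 480

The minimal polynomial of ζ_527 over Q is the 527-th cyclotomic polynomial Φ_527(x), which is irreducible over Q and has degree φ(527) = 480. Hence [Q(α):Q] = φ(527) = 480.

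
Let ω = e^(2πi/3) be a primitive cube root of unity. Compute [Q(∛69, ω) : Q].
[Q(∛69, ω) : Q] = 6

[Q(∛69):Q] = 3 (min poly x^3 - 69, irreducible since 69 is not a perfect cube). [Q(ω):Q] = 2 (min poly x^2 + x + 1). Since Q(∛69) ⊂ R and ω ∉ R, we have ω ∉ Q(∛69), so x^2 + x + 1 remains irreducible over Q(∛69) and [Q(∛69, ω) : Q(∛69)] = 2. By the tower law, [Q(∛69, ω) : Q] = 3 · 2 = 6. (In fact Q(∛69, ω) is the splitting field of x^3 - 69 over Q.)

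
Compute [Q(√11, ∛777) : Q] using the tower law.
[Q(√11, ∛777) : Q] = 6

Let L = Q(√11, ∛777). Since Q(√11) ⊂ L and [Q(√11):Q] = 2, the tower law gives 2 | [L:Q]. Likewise Q(∛777) ⊂ L with [Q(∛777):Q] = 3 (because 777 is not a perfect cube), so 3 | [L:Q]. As gcd(2,3) = 1, [L:Q] is divisible by 6. Conversely L is generated over Q by √11 and ∛777, so [L:Q] ≤ 2·3 = 6. Therefore [Q(√11, ∛777) : Q] = 6.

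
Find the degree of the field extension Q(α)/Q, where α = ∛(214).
[Q(α):Q] = 3

The minimal polynomial of α is x^3 - 214, irreducible over Q since 214 is not a perfect cube (so x^3 - 214 has no rational root). Hence [Q(α):Q] = deg(m_α) = 3.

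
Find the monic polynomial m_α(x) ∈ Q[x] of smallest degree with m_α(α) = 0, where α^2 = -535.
m_α(x) = x^2 + 535

α satisfies α^2 + 535 = 0, so x^2 + 535 annihilates α. Since d = -535 is squarefree and ≠ 1, it is not a perfect square in Q, so x^2 + 535 has no rational root and is therefore irreducible over Q (a degree-2 polynomial over a field is irreducible iff it has no root). Hence m_α(x) = x^2 + 535.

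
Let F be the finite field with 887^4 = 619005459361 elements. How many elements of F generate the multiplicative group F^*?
There are φ(619005459360) = 154661584896 primitive elements

F_q^* is cyclic of order q - 1 = 619005459360. A cyclic group of order m has exactly φ(m) generators. Here m = 619005459360 = 2^5 · 3 · 5 · 29 · 37 · 443 · 2713, so the number of primitive elements is φ(619005459360) = 154661584896.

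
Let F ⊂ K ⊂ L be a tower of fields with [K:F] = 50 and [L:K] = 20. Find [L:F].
[L:F] = 1000

The tower law says that for any tower of field extensions F ⊂ K ⊂ L with finite degrees, [L:F] = [L:K] · [K:F]. Here this gives [L:F] = 20 · 50 = 1000.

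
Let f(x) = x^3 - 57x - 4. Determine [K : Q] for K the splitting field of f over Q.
[K : Q] = 6

By the rational root test, any rational root of the monic integer polynomial f(x) = x^3 - 57x - 4 must be an integer dividing the constant term -4, i.e. one of ±{1, 2, 4}. Evaluating: f(1) = -60, f(-1) = 52, f(2) = -110, f(-2) = 102, f(4) = -168, f(-4) = 160; none is 0, so f has no rational root and is therefore irreducible over Q (a cubic with no linear factor over a field is irreducible). For an irreducible cubic, the Galois group is A_3 or S_3 according as the discriminant disc(f) = -4a^3 - 27b^2 = -4·(-57)^3 - 27·(-4)^2 = 740340 is or is not a square in Q. Here disc(f) = 740340 is not a perfect square in Q, so the Galois group of f over Q is not contained in A_3 and must be all of S_3. The splitting field has degree |S_3| = 6 over Q, so [K : Q] = 6.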